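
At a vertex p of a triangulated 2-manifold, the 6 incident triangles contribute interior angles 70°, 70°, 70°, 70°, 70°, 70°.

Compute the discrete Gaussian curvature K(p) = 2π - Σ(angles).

Sum of angles = 420°. K = 360° - 420° = -60°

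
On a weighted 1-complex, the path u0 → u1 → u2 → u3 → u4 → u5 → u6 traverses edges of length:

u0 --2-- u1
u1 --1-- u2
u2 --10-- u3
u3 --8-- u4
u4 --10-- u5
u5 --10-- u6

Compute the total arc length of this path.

Arc length = 2 + 1 + 10 + 8 + 10 + 10 = 41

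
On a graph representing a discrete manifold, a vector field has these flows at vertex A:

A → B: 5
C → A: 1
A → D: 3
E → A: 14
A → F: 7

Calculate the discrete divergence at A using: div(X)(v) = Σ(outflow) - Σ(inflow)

Divergence = sum of outgoing flows = 5 + (-1) + 3 + (-14) + 7 = 0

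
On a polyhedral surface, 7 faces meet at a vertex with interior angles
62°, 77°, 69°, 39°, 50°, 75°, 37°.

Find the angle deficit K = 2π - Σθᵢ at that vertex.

Sum of angles = 409°. K = 360° - 409° = -49° = -49π/180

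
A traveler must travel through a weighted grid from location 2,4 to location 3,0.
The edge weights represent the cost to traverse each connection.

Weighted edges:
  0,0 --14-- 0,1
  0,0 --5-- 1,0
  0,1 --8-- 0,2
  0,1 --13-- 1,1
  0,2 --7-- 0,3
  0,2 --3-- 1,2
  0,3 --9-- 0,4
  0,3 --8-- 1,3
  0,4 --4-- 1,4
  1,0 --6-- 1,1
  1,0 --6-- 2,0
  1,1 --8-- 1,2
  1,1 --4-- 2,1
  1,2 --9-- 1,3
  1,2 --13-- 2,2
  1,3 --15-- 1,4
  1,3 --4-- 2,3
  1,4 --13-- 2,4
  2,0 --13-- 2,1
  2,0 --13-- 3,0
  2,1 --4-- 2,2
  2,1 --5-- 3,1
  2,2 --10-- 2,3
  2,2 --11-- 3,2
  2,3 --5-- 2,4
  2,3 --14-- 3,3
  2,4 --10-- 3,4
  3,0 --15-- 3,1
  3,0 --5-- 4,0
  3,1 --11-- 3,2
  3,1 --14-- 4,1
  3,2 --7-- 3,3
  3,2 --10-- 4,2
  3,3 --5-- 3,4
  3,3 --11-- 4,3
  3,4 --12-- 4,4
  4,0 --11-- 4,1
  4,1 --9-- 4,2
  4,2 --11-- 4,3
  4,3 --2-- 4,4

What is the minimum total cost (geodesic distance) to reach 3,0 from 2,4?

Shortest path: 2,4 → 2,3 → 2,2 → 2,1 → 3,1 → 3,0, total weight = 39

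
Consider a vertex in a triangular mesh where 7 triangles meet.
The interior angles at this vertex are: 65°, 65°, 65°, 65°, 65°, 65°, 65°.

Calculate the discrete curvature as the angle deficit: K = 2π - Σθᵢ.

Sum of angles = 455°. K = 360° - 455° = -95° = -19π/36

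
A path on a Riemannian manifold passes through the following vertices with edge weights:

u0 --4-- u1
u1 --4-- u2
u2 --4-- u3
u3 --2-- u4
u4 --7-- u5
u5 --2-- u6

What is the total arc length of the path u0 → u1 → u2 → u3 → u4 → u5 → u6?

Arc length = 4 + 4 + 4 + 2 + 7 + 2 = 23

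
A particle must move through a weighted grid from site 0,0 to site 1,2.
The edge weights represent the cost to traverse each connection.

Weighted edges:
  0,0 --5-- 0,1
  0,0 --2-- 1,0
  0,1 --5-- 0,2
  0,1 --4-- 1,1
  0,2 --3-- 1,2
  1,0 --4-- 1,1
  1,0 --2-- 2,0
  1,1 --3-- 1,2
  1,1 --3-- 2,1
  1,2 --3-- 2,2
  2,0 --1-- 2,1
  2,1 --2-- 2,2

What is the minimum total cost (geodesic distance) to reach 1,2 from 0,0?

Shortest path: 0,0 → 1,0 → 1,1 → 1,2, total weight = 9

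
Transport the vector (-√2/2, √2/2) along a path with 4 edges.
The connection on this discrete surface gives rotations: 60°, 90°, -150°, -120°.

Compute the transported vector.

Total rotation: 60° + 90° + (-150°) + (-120°) = -120°. Final vector: (0.9659, 0.2588)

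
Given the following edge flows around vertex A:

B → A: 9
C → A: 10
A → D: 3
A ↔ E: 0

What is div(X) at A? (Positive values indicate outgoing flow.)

Divergence = sum of outgoing flows = (-9) + (-10) + 3 + 0 = -16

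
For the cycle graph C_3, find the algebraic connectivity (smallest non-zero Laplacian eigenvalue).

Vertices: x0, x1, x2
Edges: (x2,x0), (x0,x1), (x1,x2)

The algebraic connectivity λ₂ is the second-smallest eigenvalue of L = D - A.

The cycle graph C_n has Laplacian eigenvalues λ_k = 2 − 2cos(2πk/n), k = 0, 1, …, n−1. Here n = 3:
k=0: 2 − 2cos(0) = 0.0; k=1: 2 − 2cos(2π/3) = 3.0; k=2: 2 − 2cos(4π/3) = 3.0.
Laplacian eigenvalues: [0.0, 3.0, 3.0]. Algebraic connectivity (smallest non-zero eigenvalue) = 3.0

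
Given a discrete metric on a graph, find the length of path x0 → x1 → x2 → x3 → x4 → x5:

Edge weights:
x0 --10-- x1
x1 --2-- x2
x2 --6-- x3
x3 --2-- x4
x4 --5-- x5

Arc length = 10 + 2 + 6 + 2 + 5 = 25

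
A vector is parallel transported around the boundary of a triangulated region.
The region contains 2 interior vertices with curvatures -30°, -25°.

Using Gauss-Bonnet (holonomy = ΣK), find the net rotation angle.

Holonomy = total enclosed curvature = (-30°) + (-25°) = -55°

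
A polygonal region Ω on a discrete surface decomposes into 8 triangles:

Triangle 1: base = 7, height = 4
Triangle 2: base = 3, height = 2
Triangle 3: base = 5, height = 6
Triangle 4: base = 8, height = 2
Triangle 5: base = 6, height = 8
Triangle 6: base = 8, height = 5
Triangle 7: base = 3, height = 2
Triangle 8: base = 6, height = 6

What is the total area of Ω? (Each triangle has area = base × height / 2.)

(1/2)×7×4 + (1/2)×3×2 + (1/2)×5×6 + (1/2)×8×2 + (1/2)×6×8 + (1/2)×8×5 + (1/2)×3×2 + (1/2)×6×6 = 105.0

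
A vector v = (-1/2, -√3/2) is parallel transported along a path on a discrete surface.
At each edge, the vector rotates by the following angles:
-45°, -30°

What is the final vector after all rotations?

Total rotation: (-45°) + (-30°) = -75°. Final vector: (-0.9659, 0.2588)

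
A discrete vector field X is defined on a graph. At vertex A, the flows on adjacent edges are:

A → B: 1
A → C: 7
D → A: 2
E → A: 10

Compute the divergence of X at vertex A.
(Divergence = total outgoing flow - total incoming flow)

Divergence = sum of outgoing flows = 1 + 7 + (-2) + (-10) = -4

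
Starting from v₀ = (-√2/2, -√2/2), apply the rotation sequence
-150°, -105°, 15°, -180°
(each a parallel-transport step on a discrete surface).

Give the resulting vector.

Total rotation: (-150°) + (-105°) + 15° + (-180°) = -420° ≡ -60° (mod 360°). Final vector: (-0.9659, 0.2588)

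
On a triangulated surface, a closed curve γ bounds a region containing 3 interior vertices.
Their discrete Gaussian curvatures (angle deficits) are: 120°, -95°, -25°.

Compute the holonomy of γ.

Holonomy = total enclosed curvature = 120° + (-95°) + (-25°) = 0°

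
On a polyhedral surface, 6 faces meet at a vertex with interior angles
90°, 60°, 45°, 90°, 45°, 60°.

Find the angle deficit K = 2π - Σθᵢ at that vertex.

Sum of angles = 390°. K = 360° - 390° = -30°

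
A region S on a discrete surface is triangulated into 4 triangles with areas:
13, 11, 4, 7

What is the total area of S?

13 + 11 + 4 + 7 = 35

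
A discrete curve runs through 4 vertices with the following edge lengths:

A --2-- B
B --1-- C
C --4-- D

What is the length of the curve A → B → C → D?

Arc length = 2 + 1 + 4 = 7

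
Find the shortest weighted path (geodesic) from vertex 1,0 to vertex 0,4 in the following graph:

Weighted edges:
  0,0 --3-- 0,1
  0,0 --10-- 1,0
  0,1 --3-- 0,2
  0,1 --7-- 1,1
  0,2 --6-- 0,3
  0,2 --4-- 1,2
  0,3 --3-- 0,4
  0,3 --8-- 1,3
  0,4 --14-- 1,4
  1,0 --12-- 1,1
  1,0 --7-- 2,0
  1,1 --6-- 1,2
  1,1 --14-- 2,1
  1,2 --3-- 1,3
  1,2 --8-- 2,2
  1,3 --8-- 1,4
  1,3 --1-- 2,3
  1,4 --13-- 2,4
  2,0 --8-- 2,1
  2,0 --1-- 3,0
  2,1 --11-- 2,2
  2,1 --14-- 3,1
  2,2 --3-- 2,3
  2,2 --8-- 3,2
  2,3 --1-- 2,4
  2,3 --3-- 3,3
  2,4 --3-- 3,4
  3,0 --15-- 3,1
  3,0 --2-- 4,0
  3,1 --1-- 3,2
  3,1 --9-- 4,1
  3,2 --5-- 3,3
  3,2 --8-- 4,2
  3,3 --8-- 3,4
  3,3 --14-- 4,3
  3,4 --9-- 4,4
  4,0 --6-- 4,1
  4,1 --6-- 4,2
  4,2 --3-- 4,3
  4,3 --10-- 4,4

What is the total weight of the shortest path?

Shortest path: 1,0 → 0,0 → 0,1 → 0,2 → 0,3 → 0,4, total weight = 25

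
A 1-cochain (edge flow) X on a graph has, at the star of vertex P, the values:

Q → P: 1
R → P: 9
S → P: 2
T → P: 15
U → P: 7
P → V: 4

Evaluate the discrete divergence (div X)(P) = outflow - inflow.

Divergence = sum of outgoing flows = (-1) + (-9) + (-2) + (-15) + (-7) + 4 = -30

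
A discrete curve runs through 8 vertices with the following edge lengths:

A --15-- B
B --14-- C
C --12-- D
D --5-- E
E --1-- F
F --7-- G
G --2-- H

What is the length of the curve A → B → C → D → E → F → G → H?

Arc length = 15 + 14 + 12 + 5 + 1 + 7 + 2 = 56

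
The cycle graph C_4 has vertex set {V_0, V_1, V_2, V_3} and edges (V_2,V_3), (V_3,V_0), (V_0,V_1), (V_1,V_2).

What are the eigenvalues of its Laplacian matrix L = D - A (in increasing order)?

The cycle graph C_n has Laplacian eigenvalues λ_k = 2 − 2cos(2πk/n), k = 0, 1, …, n−1. Here n = 4:
k=0: 2 − 2cos(0) = 0.0; k=1: 2 − 2cos(π/2) = 2.0; k=2: 2 − 2cos(π) = 4.0; k=3: 2 − 2cos(3π/2) = 2.0.
Laplacian eigenvalues (increasing order): [0.0, 2.0, 2.0, 4.0]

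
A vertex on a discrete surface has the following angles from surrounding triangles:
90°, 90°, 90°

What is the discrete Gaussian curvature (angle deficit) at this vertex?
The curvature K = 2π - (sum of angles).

Sum of angles = 270°. K = 360° - 270° = 90°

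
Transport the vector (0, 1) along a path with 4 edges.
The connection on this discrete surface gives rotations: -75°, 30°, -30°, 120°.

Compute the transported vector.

Total rotation: (-75°) + 30° + (-30°) + 120° = 45°. Final vector: (-0.7071, 0.7071)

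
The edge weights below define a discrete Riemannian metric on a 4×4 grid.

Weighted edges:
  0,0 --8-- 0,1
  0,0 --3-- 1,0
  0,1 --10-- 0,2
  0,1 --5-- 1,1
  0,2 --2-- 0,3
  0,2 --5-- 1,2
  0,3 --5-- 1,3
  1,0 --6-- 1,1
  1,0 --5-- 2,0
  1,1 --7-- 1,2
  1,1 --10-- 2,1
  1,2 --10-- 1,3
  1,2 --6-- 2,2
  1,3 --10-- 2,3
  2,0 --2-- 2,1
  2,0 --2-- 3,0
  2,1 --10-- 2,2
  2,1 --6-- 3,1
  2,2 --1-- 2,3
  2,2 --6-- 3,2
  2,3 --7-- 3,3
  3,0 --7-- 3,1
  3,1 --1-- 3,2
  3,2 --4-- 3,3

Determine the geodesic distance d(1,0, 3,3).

Shortest path: 1,0 → 2,0 → 2,1 → 3,1 → 3,2 → 3,3, total weight = 18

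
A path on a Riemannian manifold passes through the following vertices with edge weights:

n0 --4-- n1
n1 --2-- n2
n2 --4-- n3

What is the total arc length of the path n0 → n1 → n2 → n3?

Arc length = 4 + 2 + 4 = 10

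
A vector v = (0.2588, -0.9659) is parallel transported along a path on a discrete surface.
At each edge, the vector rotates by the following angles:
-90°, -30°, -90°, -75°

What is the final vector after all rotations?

Total rotation: (-90°) + (-30°) + (-90°) + (-75°) = -285° ≡ 75° (mod 360°). Final vector: (1, 0)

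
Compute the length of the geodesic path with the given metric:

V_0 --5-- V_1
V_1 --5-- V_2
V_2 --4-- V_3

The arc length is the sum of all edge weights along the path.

Arc length = 5 + 5 + 4 = 14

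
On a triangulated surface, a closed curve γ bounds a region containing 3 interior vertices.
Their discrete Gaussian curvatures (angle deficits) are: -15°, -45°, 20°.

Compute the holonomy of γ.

Holonomy = total enclosed curvature = (-15°) + (-45°) + 20° = -40°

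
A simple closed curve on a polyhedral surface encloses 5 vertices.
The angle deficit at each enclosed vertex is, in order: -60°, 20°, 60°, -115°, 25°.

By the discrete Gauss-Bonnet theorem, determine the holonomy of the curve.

Holonomy = total enclosed curvature = (-60°) + 20° + 60° + (-115°) + 25° = -70°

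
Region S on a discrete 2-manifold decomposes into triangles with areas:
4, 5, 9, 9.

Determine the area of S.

4 + 5 + 9 + 9 = 27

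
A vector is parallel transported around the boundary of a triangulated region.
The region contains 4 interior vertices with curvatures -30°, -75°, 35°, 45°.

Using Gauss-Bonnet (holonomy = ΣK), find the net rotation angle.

Holonomy = total enclosed curvature = (-30°) + (-75°) + 35° + 45° = -25°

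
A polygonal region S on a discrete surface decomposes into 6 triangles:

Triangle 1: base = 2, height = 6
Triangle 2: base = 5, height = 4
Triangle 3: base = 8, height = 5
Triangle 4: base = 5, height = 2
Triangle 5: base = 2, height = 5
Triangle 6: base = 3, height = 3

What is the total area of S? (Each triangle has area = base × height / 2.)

(1/2)×2×6 + (1/2)×5×4 + (1/2)×8×5 + (1/2)×5×2 + (1/2)×2×5 + (1/2)×3×3 = 50.5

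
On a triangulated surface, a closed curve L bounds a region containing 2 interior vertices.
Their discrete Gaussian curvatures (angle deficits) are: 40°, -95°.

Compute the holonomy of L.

Holonomy = total enclosed curvature = 40° + (-95°) = -55°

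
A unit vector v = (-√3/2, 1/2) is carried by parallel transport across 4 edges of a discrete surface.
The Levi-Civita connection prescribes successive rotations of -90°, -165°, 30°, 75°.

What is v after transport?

Total rotation: (-90°) + (-165°) + 30° + 75° = -150°. Final vector: (1, 0)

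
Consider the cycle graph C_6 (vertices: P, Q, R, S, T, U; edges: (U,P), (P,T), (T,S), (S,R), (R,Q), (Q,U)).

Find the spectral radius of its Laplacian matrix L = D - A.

The cycle graph C_n has Laplacian eigenvalues λ_k = 2 − 2cos(2πk/n), k = 0, 1, …, n−1. Here n = 6:
k=0: 2 − 2cos(0) = 0.0; k=1: 2 − 2cos(π/3) = 1.0; k=2: 2 − 2cos(2π/3) = 3.0; k=3: 2 − 2cos(π) = 4.0; k=4: 2 − 2cos(4π/3) = 3.0; k=5: 2 − 2cos(5π/3) = 1.0.
Laplacian eigenvalues: [0.0, 1.0, 1.0, 3.0, 3.0, 4.0]. Largest eigenvalue (spectral radius) = 4.0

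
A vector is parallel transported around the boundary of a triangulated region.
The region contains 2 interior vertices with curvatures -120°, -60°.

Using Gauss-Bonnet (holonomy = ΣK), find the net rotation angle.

Holonomy = total enclosed curvature = (-120°) + (-60°) = -180°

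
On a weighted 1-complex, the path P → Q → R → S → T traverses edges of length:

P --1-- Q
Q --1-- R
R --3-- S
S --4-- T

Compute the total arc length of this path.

Arc length = 1 + 1 + 3 + 4 = 9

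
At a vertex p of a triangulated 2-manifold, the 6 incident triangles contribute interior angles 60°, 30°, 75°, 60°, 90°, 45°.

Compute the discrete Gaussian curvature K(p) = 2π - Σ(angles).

Sum of angles = 360°. K = 360° - 360° = 0°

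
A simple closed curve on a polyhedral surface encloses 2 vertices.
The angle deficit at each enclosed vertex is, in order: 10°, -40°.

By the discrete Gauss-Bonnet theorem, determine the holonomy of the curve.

Holonomy = total enclosed curvature = 10° + (-40°) = -30°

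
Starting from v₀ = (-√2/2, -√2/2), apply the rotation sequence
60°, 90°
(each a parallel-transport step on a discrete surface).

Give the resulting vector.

Total rotation: 60° + 90° = 150°. Final vector: (0.9659, 0.2588)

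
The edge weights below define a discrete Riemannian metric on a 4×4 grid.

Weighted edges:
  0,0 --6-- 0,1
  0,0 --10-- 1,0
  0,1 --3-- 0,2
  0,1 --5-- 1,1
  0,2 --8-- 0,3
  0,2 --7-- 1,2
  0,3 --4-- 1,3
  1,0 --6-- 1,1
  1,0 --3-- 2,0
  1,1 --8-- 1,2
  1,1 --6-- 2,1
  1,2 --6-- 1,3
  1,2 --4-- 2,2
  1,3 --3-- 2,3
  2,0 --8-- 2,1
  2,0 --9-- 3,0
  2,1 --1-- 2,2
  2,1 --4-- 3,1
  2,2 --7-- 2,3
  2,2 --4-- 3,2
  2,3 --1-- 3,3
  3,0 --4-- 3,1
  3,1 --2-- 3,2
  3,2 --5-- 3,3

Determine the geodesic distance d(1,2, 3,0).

Shortest path: 1,2 → 2,2 → 2,1 → 3,1 → 3,0, total weight = 13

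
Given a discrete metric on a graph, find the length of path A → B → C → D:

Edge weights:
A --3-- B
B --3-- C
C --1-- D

Arc length = 3 + 3 + 1 = 7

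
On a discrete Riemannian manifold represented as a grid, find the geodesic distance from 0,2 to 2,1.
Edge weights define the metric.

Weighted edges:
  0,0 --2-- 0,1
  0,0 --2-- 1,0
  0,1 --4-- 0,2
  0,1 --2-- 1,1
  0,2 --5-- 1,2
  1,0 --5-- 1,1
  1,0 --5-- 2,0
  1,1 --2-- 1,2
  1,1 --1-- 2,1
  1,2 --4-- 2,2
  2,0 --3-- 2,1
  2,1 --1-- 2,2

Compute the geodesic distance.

Shortest path: 0,2 → 0,1 → 1,1 → 2,1, total weight = 7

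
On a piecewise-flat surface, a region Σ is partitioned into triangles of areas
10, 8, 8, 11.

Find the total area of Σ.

10 + 8 + 8 + 11 = 37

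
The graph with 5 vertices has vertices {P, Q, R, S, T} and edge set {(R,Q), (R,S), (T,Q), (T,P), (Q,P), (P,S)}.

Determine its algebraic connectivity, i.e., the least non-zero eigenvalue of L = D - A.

Degrees: deg(P) = 3, deg(Q) = 3, deg(R) = 2, deg(S) = 2, deg(T) = 2.
L = D − A with rows/columns ordered (P, Q, R, S, T):
  [ 3, -1,  0, -1, -1]
  [-1,  3, -1,  0, -1]
  [ 0, -1,  2, -1,  0]
  [-1,  0, -1,  2,  0]
  [-1, -1,  0,  0,  2]
Characteristic polynomial: det(λI − L) = λ(λ² − 5λ + 5)(λ² − 7λ + 11).
Roots: λ = 0; (λ² − 5λ + 5) = 0 ⇒ λ = (5 ± √5)/2 ≈ 1.382, 3.618; (λ² − 7λ + 11) = 0 ⇒ λ = (7 ± √5)/2 ≈ 2.382, 4.618.
(Check: the roots sum (with multiplicity) to 12, matching trace L = Σdeg = 2·6 = 12.)
Laplacian eigenvalues: [0.0, 1.382, 2.382, 3.618, 4.618]. Algebraic connectivity (smallest non-zero eigenvalue) = 1.382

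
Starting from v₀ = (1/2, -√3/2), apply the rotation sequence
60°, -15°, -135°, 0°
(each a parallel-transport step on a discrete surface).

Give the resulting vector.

Total rotation: 60° + (-15°) + (-135°) + 0° = -90°. Final vector: (-0.8660, -0.5000)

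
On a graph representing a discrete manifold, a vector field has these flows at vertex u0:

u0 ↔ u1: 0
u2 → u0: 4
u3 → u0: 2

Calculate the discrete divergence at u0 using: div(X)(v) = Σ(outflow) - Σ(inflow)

Divergence = sum of outgoing flows = 0 + (-4) + (-2) = -6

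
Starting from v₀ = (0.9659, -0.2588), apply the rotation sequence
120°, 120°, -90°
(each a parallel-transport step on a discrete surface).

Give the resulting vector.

Total rotation: 120° + 120° + (-90°) = 150°. Final vector: (-0.7071, 0.7071)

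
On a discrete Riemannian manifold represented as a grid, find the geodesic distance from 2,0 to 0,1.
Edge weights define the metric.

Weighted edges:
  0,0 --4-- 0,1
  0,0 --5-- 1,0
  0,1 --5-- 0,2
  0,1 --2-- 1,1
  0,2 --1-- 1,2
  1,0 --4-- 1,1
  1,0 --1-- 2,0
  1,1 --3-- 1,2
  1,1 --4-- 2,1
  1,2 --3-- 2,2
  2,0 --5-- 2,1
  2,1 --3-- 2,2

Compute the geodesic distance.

Shortest path: 2,0 → 1,0 → 1,1 → 0,1, total weight = 7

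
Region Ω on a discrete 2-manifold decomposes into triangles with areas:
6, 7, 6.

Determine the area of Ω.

6 + 7 + 6 = 19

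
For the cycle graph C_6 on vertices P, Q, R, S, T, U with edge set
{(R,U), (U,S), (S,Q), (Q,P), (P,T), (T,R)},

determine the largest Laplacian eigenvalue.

The cycle graph C_n has Laplacian eigenvalues λ_k = 2 − 2cos(2πk/n), k = 0, 1, …, n−1. Here n = 6:
k=0: 2 − 2cos(0) = 0.0; k=1: 2 − 2cos(π/3) = 1.0; k=2: 2 − 2cos(2π/3) = 3.0; k=3: 2 − 2cos(π) = 4.0; k=4: 2 − 2cos(4π/3) = 3.0; k=5: 2 − 2cos(5π/3) = 1.0.
Laplacian eigenvalues: [0.0, 1.0, 1.0, 3.0, 3.0, 4.0]. Largest eigenvalue (spectral radius) = 4.0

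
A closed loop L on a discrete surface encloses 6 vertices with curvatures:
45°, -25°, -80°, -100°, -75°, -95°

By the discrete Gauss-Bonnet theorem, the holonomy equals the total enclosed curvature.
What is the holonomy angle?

Holonomy = total enclosed curvature = 45° + (-25°) + (-80°) + (-100°) + (-75°) + (-95°) = -330°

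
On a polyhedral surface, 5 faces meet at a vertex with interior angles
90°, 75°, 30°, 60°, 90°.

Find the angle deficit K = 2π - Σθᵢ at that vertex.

Sum of angles = 345°. K = 360° - 345° = 15° = π/12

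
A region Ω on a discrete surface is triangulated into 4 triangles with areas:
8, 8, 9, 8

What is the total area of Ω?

8 + 8 + 9 + 8 = 33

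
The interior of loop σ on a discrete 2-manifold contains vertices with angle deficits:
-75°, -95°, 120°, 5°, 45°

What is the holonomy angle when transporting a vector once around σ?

Holonomy = total enclosed curvature = (-75°) + (-95°) + 120° + 5° + 45° = 0°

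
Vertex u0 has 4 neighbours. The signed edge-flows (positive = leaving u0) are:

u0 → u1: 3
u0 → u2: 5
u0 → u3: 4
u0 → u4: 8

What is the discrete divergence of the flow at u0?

Divergence = sum of outgoing flows = 3 + 5 + 4 + 8 = 20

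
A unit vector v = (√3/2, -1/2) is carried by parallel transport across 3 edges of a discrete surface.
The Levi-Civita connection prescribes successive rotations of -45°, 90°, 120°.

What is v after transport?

Total rotation: (-45°) + 90° + 120° = 165°. Final vector: (-0.7071, 0.7071)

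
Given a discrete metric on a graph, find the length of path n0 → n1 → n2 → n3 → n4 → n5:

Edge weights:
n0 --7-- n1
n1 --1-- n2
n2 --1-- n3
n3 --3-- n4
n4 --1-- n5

Arc length = 7 + 1 + 1 + 3 + 1 = 13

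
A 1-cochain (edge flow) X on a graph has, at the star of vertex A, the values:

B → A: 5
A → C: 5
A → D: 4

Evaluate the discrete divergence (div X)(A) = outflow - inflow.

Divergence = sum of outgoing flows = (-5) + 5 + 4 = 4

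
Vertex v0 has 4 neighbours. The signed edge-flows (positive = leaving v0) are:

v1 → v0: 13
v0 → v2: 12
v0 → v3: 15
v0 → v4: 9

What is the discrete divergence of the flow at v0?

Divergence = sum of outgoing flows = (-13) + 12 + 15 + 9 = 23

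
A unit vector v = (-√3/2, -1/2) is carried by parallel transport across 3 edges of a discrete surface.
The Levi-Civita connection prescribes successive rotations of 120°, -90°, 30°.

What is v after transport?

Total rotation: 120° + (-90°) + 30° = 60°. Final vector: (0, -1)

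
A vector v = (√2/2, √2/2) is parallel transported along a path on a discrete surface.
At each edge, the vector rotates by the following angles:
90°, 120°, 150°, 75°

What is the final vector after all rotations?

Total rotation: 90° + 120° + 150° + 75° = 435° ≡ 75° (mod 360°). Final vector: (-0.5000, 0.8660)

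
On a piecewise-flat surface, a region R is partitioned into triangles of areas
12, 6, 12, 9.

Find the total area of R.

12 + 6 + 12 + 9 = 39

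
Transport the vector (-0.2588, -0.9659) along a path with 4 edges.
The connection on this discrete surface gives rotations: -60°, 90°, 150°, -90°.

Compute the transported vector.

Total rotation: (-60°) + 90° + 150° + (-90°) = 90°. Final vector: (0.9659, -0.2588)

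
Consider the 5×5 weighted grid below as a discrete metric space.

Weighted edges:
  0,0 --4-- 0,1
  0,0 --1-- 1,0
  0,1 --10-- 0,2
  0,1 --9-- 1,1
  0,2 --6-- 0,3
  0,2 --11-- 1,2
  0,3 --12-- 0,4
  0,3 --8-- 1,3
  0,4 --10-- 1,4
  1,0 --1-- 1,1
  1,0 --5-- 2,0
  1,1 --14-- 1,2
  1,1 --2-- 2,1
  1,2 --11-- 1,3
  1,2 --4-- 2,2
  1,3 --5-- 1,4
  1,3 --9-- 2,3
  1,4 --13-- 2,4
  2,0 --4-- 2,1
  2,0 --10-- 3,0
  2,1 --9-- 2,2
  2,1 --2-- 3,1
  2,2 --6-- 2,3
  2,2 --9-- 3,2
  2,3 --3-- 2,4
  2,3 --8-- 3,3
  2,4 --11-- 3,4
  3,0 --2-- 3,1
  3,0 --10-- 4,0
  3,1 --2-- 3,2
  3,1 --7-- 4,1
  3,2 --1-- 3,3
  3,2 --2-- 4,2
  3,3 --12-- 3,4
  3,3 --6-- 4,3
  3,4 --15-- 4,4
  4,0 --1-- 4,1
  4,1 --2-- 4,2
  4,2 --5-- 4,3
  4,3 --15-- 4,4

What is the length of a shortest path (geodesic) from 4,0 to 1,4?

Shortest path: 4,0 → 4,1 → 4,2 → 3,2 → 3,3 → 2,3 → 1,3 → 1,4, total weight = 28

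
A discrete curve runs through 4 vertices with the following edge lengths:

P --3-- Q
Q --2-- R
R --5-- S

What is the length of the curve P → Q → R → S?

Arc length = 3 + 2 + 5 = 10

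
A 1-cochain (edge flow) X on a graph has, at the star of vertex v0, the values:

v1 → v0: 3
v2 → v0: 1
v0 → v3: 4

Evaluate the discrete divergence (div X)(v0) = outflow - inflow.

Divergence = sum of outgoing flows = (-3) + (-1) + 4 = 0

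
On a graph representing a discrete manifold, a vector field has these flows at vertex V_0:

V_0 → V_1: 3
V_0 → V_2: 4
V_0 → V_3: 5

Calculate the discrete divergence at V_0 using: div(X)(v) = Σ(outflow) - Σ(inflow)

Divergence = sum of outgoing flows = 3 + 4 + 5 = 12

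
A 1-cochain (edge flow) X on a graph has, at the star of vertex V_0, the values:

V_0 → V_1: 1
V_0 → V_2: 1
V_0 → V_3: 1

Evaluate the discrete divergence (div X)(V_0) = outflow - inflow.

Divergence = sum of outgoing flows = 1 + 1 + 1 = 3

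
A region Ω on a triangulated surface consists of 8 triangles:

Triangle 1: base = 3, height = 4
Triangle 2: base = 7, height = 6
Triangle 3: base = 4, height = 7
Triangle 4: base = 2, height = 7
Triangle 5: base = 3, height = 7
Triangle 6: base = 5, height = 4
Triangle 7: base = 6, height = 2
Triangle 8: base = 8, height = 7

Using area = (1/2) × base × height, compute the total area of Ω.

(1/2)×3×4 + (1/2)×7×6 + (1/2)×4×7 + (1/2)×2×7 + (1/2)×3×7 + (1/2)×5×4 + (1/2)×6×2 + (1/2)×8×7 = 102.5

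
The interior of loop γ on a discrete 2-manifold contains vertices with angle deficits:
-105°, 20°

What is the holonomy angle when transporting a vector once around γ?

Holonomy = total enclosed curvature = (-105°) + 20° = -85°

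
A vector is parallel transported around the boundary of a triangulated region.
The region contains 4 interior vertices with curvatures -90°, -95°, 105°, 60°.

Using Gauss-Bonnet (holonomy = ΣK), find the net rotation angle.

Holonomy = total enclosed curvature = (-90°) + (-95°) + 105° + 60° = -20°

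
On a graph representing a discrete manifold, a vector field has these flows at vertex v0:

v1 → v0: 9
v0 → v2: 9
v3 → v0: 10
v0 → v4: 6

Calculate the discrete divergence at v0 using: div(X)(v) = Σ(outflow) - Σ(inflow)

Divergence = sum of outgoing flows = (-9) + 9 + (-10) + 6 = -4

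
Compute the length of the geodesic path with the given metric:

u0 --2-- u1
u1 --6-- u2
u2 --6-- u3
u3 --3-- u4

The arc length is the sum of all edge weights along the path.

Arc length = 2 + 6 + 6 + 3 = 17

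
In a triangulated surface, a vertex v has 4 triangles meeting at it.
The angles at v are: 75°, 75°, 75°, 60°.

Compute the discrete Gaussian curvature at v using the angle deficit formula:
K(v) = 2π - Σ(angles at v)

Sum of angles = 285°. K = 360° - 285° = 75°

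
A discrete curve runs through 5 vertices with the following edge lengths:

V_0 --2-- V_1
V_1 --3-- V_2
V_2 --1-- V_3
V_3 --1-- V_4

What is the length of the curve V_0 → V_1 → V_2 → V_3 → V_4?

Arc length = 2 + 3 + 1 + 1 = 7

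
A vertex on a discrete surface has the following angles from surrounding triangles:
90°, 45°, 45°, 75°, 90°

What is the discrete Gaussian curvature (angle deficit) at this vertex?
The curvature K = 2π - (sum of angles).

Sum of angles = 345°. K = 360° - 345° = 15°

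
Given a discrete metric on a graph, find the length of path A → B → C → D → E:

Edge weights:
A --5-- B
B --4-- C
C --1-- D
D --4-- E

Arc length = 5 + 4 + 1 + 4 = 14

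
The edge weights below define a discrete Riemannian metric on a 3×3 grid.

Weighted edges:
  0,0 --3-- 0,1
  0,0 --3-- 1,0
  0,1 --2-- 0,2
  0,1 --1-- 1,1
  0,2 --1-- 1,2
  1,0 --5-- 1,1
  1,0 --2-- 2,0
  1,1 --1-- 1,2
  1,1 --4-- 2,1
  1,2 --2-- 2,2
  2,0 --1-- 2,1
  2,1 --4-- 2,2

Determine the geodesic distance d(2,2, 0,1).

Shortest path: 2,2 → 1,2 → 1,1 → 0,1, total weight = 4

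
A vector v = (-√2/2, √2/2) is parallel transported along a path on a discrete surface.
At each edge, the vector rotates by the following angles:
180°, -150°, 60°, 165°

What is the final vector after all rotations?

Total rotation: 180° + (-150°) + 60° + 165° = 255° ≡ -105° (mod 360°). Final vector: (0.8660, 0.5000)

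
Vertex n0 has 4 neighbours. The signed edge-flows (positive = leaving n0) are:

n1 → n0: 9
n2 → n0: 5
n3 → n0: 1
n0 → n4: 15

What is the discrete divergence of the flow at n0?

Divergence = sum of outgoing flows = (-9) + (-5) + (-1) + 15 = 0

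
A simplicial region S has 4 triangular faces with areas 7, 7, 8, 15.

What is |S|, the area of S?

7 + 7 + 8 + 15 = 37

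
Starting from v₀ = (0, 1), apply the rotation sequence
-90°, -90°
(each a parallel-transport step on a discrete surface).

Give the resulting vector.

Total rotation: (-90°) + (-90°) = -180° ≡ 180° (mod 360°). Final vector: (0, -1)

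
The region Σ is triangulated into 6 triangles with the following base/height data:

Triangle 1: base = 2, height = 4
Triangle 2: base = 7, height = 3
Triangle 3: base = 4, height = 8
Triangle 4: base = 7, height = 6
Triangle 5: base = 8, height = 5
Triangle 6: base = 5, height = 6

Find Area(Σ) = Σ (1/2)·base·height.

(1/2)×2×4 + (1/2)×7×3 + (1/2)×4×8 + (1/2)×7×6 + (1/2)×8×5 + (1/2)×5×6 = 86.5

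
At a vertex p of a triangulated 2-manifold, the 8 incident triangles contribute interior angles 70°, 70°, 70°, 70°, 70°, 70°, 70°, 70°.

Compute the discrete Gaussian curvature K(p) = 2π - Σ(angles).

Sum of angles = 560°. K = 360° - 560° = -200° = -10π/9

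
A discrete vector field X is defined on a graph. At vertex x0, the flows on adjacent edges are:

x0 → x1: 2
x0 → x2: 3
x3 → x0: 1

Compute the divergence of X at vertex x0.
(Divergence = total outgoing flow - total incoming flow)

Divergence = sum of outgoing flows = 2 + 3 + (-1) = 4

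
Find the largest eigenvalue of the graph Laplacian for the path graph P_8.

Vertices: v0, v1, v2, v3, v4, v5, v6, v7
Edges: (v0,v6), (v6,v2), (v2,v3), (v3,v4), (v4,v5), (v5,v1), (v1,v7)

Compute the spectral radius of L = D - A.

The path graph P_n has Laplacian eigenvalues λ_k = 2 − 2cos(kπ/n), k = 0, 1, …, n−1. Here n = 8:
k=0: 2 − 2cos(0) = 0.0; k=1: 2 − 2cos(π/8) = 0.1522; k=2: 2 − 2cos(π/4) = 0.5858; k=3: 2 − 2cos(3π/8) = 1.2346; k=4: 2 − 2cos(π/2) = 2.0; k=5: 2 − 2cos(5π/8) = 2.7654; k=6: 2 − 2cos(3π/4) = 3.4142; k=7: 2 − 2cos(7π/8) = 3.8478.
Laplacian eigenvalues: [0.0, 0.1522, 0.5858, 1.2346, 2.0, 2.7654, 3.4142, 3.8478]. Largest eigenvalue (spectral radius) = 3.8478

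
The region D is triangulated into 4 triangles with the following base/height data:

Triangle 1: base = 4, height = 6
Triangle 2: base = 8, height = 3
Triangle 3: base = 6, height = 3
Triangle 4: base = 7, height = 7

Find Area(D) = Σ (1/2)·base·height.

(1/2)×4×6 + (1/2)×8×3 + (1/2)×6×3 + (1/2)×7×7 = 57.5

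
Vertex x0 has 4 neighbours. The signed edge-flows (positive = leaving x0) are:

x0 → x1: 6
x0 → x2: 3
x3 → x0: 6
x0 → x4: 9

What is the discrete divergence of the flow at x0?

Divergence = sum of outgoing flows = 6 + 3 + (-6) + 9 = 12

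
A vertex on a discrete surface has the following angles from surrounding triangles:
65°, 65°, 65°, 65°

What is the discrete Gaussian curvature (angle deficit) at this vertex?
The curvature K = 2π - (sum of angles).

Sum of angles = 260°. K = 360° - 260° = 100°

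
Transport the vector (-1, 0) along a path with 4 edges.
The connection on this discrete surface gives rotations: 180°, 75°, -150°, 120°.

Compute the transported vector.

Total rotation: 180° + 75° + (-150°) + 120° = 225° ≡ -135° (mod 360°). Final vector: (0.7071, 0.7071)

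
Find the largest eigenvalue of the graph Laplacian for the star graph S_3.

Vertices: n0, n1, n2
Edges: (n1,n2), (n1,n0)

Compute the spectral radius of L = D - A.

The star S_3 is the complete bipartite graph K_{1,2} (one hub of degree 2, 2 leaves of degree 1). The Laplacian spectrum of K_{p,q} is 0, p (multiplicity q−1), q (multiplicity p−1), p+q. With p = 1, q = 2: 0 once, 1 with multiplicity 1, and 3 once. (Check: trace L = sum of degrees = 4 = 1·1 + 3.)
Laplacian eigenvalues: [0.0, 1.0, 3.0]. Largest eigenvalue (spectral radius) = 3.0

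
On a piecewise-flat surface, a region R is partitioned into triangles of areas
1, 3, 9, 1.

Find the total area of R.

1 + 3 + 9 + 1 = 14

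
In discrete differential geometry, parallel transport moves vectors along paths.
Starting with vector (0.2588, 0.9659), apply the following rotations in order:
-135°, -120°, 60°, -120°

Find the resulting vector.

Total rotation: (-135°) + (-120°) + 60° + (-120°) = -315° ≡ 45° (mod 360°). Final vector: (-0.5000, 0.8660)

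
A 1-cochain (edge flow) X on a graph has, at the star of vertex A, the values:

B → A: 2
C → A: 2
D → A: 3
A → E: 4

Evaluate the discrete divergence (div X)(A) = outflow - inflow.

Divergence = sum of outgoing flows = (-2) + (-2) + (-3) + 4 = -3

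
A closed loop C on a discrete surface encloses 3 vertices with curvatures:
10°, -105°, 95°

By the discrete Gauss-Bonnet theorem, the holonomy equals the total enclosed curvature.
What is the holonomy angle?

Holonomy = total enclosed curvature = 10° + (-105°) + 95° = 0°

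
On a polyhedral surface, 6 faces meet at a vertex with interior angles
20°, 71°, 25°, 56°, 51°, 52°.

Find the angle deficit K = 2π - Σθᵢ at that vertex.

Sum of angles = 275°. K = 360° - 275° = 85° = 17π/36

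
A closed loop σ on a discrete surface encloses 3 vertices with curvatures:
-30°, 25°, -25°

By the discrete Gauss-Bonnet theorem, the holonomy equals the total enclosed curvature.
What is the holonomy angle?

Holonomy = total enclosed curvature = (-30°) + 25° + (-25°) = -30°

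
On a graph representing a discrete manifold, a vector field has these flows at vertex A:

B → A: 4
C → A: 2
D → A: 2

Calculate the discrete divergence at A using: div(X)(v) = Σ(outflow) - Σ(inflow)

Divergence = sum of outgoing flows = (-4) + (-2) + (-2) = -8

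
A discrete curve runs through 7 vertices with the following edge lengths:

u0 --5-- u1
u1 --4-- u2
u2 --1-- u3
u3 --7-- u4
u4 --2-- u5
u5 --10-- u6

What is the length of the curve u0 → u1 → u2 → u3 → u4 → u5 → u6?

Arc length = 5 + 4 + 1 + 7 + 2 + 10 = 29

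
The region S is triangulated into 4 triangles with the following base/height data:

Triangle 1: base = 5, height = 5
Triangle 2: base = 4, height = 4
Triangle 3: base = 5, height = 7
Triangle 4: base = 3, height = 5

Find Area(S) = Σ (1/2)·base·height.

(1/2)×5×5 + (1/2)×4×4 + (1/2)×5×7 + (1/2)×3×5 = 45.5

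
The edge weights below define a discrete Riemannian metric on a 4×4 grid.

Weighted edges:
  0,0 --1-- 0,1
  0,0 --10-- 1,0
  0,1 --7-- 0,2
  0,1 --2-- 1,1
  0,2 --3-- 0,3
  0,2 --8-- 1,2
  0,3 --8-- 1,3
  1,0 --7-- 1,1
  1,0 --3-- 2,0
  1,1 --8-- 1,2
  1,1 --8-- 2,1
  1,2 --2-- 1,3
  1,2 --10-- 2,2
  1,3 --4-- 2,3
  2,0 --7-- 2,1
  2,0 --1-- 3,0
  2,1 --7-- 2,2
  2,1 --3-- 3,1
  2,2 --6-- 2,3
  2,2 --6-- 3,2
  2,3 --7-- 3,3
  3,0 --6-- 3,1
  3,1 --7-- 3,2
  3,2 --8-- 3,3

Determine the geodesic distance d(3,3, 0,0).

Shortest path: 3,3 → 2,3 → 1,3 → 1,2 → 1,1 → 0,1 → 0,0, total weight = 24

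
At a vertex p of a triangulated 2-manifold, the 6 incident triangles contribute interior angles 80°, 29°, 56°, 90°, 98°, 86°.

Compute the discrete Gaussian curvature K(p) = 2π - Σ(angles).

Sum of angles = 439°. K = 360° - 439° = -79° = -79π/180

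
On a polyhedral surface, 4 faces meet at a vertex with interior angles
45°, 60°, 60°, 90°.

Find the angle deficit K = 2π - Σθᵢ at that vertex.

Sum of angles = 255°. K = 360° - 255° = 105°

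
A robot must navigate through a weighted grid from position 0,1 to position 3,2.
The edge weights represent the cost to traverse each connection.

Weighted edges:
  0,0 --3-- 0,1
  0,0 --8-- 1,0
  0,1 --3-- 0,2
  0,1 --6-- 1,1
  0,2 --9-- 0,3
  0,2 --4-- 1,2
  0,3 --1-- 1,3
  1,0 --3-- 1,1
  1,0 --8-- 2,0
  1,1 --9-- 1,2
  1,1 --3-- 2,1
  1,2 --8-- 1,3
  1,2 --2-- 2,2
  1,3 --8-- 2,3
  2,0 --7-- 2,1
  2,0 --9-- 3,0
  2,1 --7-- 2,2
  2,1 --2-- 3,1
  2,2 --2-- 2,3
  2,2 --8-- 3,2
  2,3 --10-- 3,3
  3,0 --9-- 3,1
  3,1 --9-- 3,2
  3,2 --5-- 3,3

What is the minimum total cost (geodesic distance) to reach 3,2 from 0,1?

Shortest path: 0,1 → 0,2 → 1,2 → 2,2 → 3,2, total weight = 17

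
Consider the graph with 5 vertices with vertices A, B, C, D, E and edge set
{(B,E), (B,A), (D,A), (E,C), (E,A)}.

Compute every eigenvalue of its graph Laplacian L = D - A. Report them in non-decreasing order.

Degrees: deg(A) = 3, deg(B) = 2, deg(C) = 1, deg(D) = 1, deg(E) = 3.
L = D − A with rows/columns ordered (A, B, C, D, E):
  [ 3, -1,  0, -1, -1]
  [-1,  2,  0,  0, -1]
  [ 0,  0,  1,  0, -1]
  [-1,  0,  0,  1,  0]
  [-1, -1, -1,  0,  3]
Characteristic polynomial: det(λI − L) = λ(λ² − 5λ + 3)(λ² − 5λ + 5).
Roots: λ = 0; (λ² − 5λ + 3) = 0 ⇒ λ = (5 ± √13)/2 ≈ 0.6972, 4.3028; (λ² − 5λ + 5) = 0 ⇒ λ = (5 ± √5)/2 ≈ 1.382, 3.618.
(Check: the roots sum (with multiplicity) to 10, matching trace L = Σdeg = 2·5 = 10.)
Laplacian eigenvalues (increasing order): [0.0, 0.6972, 1.382, 3.618, 4.3028]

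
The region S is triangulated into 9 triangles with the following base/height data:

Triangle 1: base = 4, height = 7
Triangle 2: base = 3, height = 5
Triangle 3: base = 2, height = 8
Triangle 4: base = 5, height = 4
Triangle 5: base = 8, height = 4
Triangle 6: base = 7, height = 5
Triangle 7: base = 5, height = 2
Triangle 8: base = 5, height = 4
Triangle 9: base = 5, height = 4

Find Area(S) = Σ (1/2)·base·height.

(1/2)×4×7 + (1/2)×3×5 + (1/2)×2×8 + (1/2)×5×4 + (1/2)×8×4 + (1/2)×7×5 + (1/2)×5×2 + (1/2)×5×4 + (1/2)×5×4 = 98.0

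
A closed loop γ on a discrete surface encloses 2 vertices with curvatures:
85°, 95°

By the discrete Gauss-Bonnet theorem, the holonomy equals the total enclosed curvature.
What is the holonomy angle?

Holonomy = total enclosed curvature = 85° + 95° = 180°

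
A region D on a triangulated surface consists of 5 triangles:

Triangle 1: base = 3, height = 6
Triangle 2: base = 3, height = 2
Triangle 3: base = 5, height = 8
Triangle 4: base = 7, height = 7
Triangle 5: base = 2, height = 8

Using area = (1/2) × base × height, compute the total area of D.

(1/2)×3×6 + (1/2)×3×2 + (1/2)×5×8 + (1/2)×7×7 + (1/2)×2×8 = 64.5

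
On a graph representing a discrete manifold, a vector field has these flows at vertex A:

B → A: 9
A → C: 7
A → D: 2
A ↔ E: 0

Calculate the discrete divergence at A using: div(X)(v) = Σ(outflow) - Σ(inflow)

Divergence = sum of outgoing flows = (-9) + 7 + 2 + 0 = 0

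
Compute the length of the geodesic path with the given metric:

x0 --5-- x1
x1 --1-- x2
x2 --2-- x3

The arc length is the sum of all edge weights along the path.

Arc length = 5 + 1 + 2 = 8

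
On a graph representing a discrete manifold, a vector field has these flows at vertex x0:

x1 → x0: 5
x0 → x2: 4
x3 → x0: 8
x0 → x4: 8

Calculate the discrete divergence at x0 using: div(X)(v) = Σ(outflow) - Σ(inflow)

Divergence = sum of outgoing flows = (-5) + 4 + (-8) + 8 = -1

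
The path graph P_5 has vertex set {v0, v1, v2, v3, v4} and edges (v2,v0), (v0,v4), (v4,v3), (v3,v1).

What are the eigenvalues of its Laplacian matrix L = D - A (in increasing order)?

The path graph P_n has Laplacian eigenvalues λ_k = 2 − 2cos(kπ/n), k = 0, 1, …, n−1. Here n = 5:
k=0: 2 − 2cos(0) = 0.0; k=1: 2 − 2cos(π/5) = 0.382; k=2: 2 − 2cos(2π/5) = 1.382; k=3: 2 − 2cos(3π/5) = 2.618; k=4: 2 − 2cos(4π/5) = 3.618.
Laplacian eigenvalues (increasing order): [0.0, 0.382, 1.382, 2.618, 3.618]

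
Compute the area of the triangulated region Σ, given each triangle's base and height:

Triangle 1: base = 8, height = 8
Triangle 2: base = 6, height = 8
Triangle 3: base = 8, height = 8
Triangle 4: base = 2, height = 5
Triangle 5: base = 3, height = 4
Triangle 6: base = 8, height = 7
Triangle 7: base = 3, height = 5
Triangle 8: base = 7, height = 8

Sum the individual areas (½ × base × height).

(1/2)×8×8 + (1/2)×6×8 + (1/2)×8×8 + (1/2)×2×5 + (1/2)×3×4 + (1/2)×8×7 + (1/2)×3×5 + (1/2)×7×8 = 162.5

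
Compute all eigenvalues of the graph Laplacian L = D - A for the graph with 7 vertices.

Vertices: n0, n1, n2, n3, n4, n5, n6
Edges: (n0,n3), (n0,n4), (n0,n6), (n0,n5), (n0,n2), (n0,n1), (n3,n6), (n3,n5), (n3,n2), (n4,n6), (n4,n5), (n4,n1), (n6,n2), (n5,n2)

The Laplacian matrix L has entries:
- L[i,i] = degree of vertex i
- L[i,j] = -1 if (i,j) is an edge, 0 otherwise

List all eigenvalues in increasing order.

Degrees: deg(n0) = 6, deg(n1) = 2, deg(n2) = 4, deg(n3) = 4, deg(n4) = 4, deg(n5) = 4, deg(n6) = 4.
L = D − A with rows/columns ordered (n0, n1, n2, n3, n4, n5, n6):
  [ 6, -1, -1, -1, -1, -1, -1]
  [-1,  2,  0,  0, -1,  0,  0]
  [-1,  0,  4, -1,  0, -1, -1]
  [-1,  0, -1,  4,  0, -1, -1]
  [-1, -1,  0,  0,  4, -1, -1]
  [-1,  0, -1, -1, -1,  4,  0]
  [-1,  0, -1, -1, -1,  0,  4]
Characteristic polynomial: det(λI − L) = λ(λ² − 8λ + 11)(λ − 4)²(λ − 5)(λ − 7).
Roots: λ = 0; (λ² − 8λ + 11) = 0 ⇒ λ = 4 ± √5 ≈ 1.7639, 6.2361; (λ − 4) = 0 ⇒ λ = 4 (multiplicity 2); (λ − 5) = 0 ⇒ λ = 5; (λ − 7) = 0 ⇒ λ = 7.
(Check: the roots sum (with multiplicity) to 28, matching trace L = Σdeg = 2·14 = 28.)
Laplacian eigenvalues (increasing order): [0.0, 1.7639, 4.0, 4.0, 5.0, 6.2361, 7.0]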